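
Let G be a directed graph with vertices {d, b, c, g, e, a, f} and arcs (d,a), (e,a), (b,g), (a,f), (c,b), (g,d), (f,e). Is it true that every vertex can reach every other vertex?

There is no directed path from g to b, so the graph is not strongly connected.

No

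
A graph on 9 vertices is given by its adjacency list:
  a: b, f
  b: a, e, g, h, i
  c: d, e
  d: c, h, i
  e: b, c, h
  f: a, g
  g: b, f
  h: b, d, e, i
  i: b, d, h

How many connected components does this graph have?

Starting from a we can reach a, b, c, d, e, f, g, h, i. That is one component of size 9.
Total: 1 component.

1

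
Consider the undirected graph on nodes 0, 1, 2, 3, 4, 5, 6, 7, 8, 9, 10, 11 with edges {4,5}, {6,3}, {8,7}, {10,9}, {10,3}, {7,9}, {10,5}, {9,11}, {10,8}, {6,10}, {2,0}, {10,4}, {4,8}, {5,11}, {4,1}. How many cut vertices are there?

2

Removing 4 increases the component count from 2 to 3, so 4 is a cut vertex.
Removing 10 increases the component count from 2 to 3, so 10 is a cut vertex.
By contrast removing 3 leaves 2 components; it is not a cut vertex. No other vertex is a cut vertex either.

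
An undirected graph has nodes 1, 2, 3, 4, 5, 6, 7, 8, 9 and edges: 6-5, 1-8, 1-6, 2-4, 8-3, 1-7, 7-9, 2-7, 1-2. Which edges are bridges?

1-6, 1-8, 2-4, 3-8, 5-6, 7-9

The edges on the cycle 1-2-7-1 are not bridges since each lies on that cycle.
But removing 1-8 disconnects 1 from 8; removing 6-5 disconnects 6 from 5; removing 8-3 disconnects 8 from 3; removing 1-6 disconnects 1 from 6 — these are bridges.
In total 6 edges are bridges.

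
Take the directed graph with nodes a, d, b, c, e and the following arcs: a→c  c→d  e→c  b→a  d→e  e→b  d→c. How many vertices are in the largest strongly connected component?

{a, b, c, d, e} are all mutually reachable — one SCC of size 5.
The largest has 5 vertices.

5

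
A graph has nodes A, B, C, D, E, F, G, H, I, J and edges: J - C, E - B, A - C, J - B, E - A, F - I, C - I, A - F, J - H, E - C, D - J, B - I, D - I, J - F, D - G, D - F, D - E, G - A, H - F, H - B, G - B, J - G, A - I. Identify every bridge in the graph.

The edges on the cycle D-E-A-G-D are not bridges since each lies on that cycle.
Every edge lies on some cycle, so there are no bridges.

none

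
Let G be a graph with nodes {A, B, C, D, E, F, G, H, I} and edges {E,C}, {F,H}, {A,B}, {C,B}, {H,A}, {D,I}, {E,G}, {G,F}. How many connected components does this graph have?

Starting from D we can reach D, I. That is one component of size 2.
Starting from A we can reach A, B, C, E, F, G, H. That is one component of size 7.
Total: 2 components.

2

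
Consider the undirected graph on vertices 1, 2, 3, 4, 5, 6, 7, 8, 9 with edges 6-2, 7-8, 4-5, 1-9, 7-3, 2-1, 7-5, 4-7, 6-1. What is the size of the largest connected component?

5

Starting from 1 we can reach 1, 2, 6, 9. That is one component of size 4.
Starting from 3 we can reach 3, 4, 5, 7, 8. That is one component of size 5.
The largest has 5 vertices.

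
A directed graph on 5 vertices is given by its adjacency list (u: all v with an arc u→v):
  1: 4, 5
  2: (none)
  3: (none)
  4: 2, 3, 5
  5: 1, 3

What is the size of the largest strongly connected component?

3

{1, 4, 5} are all mutually reachable — one SCC of size 3.
{3} is an SCC by itself.
{2} is an SCC by itself.
The largest has 3 vertices.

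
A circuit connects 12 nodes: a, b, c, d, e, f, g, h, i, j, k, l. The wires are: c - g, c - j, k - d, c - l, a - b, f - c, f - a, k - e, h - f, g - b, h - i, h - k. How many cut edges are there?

The edges on the cycle f-c-g-b-a-f are not bridges since each lies on that cycle.
But removing c - j disconnects c from j; removing c - l disconnects c from l; removing h - k disconnects h from k; removing e - k disconnects e from k — these are bridges.
In total 7 edges are bridges.

7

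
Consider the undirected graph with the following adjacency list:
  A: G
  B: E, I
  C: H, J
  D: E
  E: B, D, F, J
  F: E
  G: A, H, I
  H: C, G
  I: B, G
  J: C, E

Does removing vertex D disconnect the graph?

No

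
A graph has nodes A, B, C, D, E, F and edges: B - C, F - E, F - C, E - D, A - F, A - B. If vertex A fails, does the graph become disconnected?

Deleting A leaves 1 component (was 1) (its neighbors B, F remain connected to each other), so A is not a cut vertex.

No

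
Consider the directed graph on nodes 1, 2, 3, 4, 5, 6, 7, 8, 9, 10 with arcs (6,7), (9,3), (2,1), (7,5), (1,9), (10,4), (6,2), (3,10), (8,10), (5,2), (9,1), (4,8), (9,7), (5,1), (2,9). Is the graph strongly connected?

No

There is no directed path from 3 to 6, so the graph is not strongly connected.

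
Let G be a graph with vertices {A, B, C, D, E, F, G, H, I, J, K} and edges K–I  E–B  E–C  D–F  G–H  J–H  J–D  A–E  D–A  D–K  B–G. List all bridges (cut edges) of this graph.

C-E, D-F, D-K, I-K

The edges on the cycle J-D-A-E-B-G-H-J are not bridges since each lies on that cycle.
But removing D–F disconnects D from F; removing D–K disconnects D from K; removing C–E disconnects C from E; removing I–K disconnects I from K — these are bridges.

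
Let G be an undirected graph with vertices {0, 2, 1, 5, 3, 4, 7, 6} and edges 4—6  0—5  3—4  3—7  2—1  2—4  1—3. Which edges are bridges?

The edges on the cycle 2-1-3-4-2 are not bridges since each lies on that cycle.
But removing 0—5 disconnects 0 from 5; removing 3—7 disconnects 3 from 7; removing 4—6 disconnects 4 from 6 — these are bridges.

0-5, 3-7, 4-6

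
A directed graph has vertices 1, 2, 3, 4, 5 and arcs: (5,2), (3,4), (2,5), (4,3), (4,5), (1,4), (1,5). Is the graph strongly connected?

There is no directed path from 3 to 1, so the graph is not strongly connected.

No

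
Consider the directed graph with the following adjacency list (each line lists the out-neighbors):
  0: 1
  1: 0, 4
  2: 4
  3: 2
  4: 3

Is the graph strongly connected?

There is no directed path from 2 to 1, so the graph is not strongly connected.

No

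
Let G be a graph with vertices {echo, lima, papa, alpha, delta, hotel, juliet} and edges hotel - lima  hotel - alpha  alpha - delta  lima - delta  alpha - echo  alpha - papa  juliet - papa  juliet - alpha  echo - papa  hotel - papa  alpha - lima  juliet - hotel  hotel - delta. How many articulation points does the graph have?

0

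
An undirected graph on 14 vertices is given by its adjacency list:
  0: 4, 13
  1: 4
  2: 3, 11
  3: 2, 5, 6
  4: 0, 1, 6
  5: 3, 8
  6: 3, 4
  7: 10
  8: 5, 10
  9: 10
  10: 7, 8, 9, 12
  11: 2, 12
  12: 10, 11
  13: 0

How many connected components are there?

Starting from 0 we can reach 0, 1, 2, 3, 4, 5, 6, 7, 8, 9, 10, 11, 12, 13. That is one component of size 14.
Total: 1 component.

1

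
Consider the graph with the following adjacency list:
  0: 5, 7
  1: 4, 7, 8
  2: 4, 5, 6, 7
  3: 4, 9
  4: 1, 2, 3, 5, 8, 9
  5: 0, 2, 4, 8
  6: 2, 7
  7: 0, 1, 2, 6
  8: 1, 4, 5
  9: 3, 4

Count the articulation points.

Removing 4 increases the component count from 1 to 2, so 4 is a cut vertex.
By contrast removing 7 leaves 1 component; it is not a cut vertex. No other vertex is a cut vertex either.

1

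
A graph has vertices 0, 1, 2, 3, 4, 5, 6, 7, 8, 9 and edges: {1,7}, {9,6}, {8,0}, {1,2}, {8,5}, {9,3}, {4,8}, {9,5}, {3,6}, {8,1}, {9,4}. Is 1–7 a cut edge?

Yes

Removing 1–7 leaves no path between 1 and 7: the component count goes from 1 to 2. So it is a bridge.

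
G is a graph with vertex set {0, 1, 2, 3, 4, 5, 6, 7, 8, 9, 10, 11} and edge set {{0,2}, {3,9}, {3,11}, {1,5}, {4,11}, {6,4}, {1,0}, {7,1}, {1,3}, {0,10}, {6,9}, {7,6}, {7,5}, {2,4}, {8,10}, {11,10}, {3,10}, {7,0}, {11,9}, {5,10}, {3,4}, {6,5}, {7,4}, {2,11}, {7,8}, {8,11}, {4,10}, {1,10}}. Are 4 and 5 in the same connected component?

From 4 we can reach 0, 1, 2, 3, 4, 5, 6, 7, 8, 9, 10, 11, which includes 5.

Yes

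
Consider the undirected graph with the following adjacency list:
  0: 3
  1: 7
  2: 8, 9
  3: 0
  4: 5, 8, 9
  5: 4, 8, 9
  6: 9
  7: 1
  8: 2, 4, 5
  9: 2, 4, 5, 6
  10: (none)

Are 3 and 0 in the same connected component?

Yes

From 3 we can reach 0, 3, which includes 0.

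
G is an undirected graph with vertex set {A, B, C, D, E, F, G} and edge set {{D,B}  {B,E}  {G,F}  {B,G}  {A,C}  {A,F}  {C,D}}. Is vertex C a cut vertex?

No

Deleting C leaves 1 component (was 1) (its neighbors A, D remain connected to each other), so C is not a cut vertex.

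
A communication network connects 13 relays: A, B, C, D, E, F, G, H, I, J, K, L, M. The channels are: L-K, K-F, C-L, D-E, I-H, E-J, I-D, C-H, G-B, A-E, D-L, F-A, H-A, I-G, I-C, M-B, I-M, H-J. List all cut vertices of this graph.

I

Removing I increases the component count from 1 to 2, so I is a cut vertex.
By contrast removing L leaves 1 component; it is not a cut vertex. No other vertex is a cut vertex either.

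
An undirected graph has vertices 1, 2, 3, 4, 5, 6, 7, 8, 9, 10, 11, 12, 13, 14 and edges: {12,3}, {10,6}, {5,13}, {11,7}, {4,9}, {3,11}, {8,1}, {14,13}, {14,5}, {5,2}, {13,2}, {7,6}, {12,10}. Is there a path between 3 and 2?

The component containing 3 is {3, 6, 7, 10, 11, 12}, and 2 is not in it.

No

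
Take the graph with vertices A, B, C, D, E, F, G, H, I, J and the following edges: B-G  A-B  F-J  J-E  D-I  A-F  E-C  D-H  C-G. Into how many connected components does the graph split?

2

Starting from D we can reach D, H, I. That is one component of size 3.
Starting from A we can reach A, B, C, E, F, G, J. That is one component of size 7.
Total: 2 components.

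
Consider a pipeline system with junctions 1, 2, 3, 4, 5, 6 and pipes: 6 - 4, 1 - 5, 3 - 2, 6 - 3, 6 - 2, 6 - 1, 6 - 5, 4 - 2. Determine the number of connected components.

Starting from 1 we can reach 1, 2, 3, 4, 5, 6. That is one component of size 6.
Total: 1 component.

1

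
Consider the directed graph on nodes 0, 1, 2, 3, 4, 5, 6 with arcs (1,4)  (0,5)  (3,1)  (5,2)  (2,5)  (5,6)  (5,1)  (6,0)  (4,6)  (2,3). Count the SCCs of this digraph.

1

{0, 1, 2, 3, 4, 5, 6} are all mutually reachable — one SCC of size 7.
That gives 1 strongly connected component.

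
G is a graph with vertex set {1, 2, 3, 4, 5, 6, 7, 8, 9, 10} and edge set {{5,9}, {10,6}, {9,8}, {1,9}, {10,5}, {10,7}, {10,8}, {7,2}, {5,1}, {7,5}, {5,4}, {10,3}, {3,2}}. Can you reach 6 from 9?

From 9 we can reach 1, 2, 3, 4, 5, 6, 7, 8, 9, 10, which includes 6.

Yes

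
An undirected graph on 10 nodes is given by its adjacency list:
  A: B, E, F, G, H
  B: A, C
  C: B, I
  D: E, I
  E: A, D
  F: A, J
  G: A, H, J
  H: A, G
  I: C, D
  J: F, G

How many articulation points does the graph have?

1

Removing A increases the component count from 1 to 2, so A is a cut vertex.
By contrast removing C leaves 1 component; it is not a cut vertex. No other vertex is a cut vertex either.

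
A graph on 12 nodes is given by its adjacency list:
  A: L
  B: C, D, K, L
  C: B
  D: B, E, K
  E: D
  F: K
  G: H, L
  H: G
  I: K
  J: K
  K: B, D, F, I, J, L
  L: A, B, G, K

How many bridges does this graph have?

8

The edges on the cycle D-B-L-K-D are not bridges since each lies on that cycle.
But removing F-K disconnects F from K; removing K-J disconnects K from J; removing L-A disconnects L from A; removing E-D disconnects E from D — these are bridges.
In total 8 edges are bridges.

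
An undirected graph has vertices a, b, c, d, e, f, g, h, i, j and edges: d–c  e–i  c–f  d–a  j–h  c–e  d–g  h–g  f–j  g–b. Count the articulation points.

Removing c increases the component count from 1 to 2, so c is a cut vertex.
Removing d increases the component count from 1 to 2, so d is a cut vertex.
Removing e increases the component count from 1 to 2, so e is a cut vertex.
Likewise g is a cut vertex.
By contrast removing b leaves 1 component; it is not a cut vertex. No other vertex is a cut vertex either.

4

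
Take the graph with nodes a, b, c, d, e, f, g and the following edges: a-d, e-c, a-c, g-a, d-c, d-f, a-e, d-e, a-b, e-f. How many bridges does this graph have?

2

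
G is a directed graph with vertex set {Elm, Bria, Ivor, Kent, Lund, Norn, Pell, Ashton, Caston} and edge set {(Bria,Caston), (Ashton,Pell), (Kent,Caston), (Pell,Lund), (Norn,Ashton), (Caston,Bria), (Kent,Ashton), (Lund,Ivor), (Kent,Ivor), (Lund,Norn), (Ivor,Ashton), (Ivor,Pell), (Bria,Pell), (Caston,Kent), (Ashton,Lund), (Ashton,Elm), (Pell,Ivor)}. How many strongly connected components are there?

{Ivor, Lund, Norn, Pell, Ashton} are all mutually reachable — one SCC of size 5.
{Bria, Kent, Caston} are all mutually reachable — one SCC of size 3.
{Elm} is an SCC by itself.
That gives 3 strongly connected components.

3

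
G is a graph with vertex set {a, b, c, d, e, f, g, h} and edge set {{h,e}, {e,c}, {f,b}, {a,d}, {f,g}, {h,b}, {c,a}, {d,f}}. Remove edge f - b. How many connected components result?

f and b are still connected via f-d-a-c-e-h-b, so the component count stays at 1.

1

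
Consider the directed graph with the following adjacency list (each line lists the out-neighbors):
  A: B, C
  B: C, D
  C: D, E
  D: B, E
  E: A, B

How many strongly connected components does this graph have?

{A, B, C, D, E} are all mutually reachable — one SCC of size 5.
That gives 1 strongly connected component.

1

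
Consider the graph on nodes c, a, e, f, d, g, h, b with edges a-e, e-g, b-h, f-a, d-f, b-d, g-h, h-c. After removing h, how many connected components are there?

With h gone, the remaining components are: {c}; {a, b, d, e, f, g}.
That is 2 components.

2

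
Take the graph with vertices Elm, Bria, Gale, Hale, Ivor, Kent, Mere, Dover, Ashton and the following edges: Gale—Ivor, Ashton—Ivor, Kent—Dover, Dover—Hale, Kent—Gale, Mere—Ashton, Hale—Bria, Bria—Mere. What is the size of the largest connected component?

8

Elm is isolated — a component by itself.
Starting from Bria we can reach Bria, Gale, Hale, Ivor, Kent, Mere, Dover, Ashton. That is one component of size 8.
The largest has 8 vertices.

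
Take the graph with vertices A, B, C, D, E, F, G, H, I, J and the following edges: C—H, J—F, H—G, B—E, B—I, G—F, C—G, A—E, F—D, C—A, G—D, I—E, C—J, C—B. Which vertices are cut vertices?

Removing C increases the component count from 1 to 2, so C is a cut vertex.
By contrast removing H leaves 1 component; it is not a cut vertex. No other vertex is a cut vertex either.

C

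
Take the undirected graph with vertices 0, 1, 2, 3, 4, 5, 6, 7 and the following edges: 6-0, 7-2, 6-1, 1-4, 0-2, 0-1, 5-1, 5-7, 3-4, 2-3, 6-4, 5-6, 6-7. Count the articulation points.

Removing 4, for instance, still leaves 1 component. No single vertex removal increases the component count — the graph has no articulation points.

0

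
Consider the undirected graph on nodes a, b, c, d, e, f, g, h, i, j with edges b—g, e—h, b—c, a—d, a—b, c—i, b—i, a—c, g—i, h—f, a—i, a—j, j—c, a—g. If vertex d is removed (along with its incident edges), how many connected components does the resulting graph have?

2

With d gone, the remaining components are: {e, f, h}; {a, b, c, g, i, j}.
That is 2 components.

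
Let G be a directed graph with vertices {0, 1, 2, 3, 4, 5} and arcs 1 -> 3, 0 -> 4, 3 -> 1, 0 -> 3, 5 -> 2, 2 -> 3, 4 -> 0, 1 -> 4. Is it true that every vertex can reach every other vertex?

No

There is no directed path from 4 to 5, so the graph is not strongly connected.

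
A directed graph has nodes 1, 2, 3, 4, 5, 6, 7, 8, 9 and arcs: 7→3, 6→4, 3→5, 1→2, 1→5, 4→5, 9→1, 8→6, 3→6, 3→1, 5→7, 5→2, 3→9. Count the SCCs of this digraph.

3

{1, 3, 4, 5, 6, 7, 9} are all mutually reachable — one SCC of size 7.
{2} is an SCC by itself.
{8} is an SCC by itself.
That gives 3 strongly connected components.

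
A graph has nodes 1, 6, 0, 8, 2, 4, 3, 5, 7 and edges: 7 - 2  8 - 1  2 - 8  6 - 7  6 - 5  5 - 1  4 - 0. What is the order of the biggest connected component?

3 is isolated — a component by itself.
Starting from 0 we can reach 0, 4. That is one component of size 2.
Starting from 1 we can reach 1, 2, 5, 6, 7, 8. That is one component of size 6.
The largest has 6 vertices.

6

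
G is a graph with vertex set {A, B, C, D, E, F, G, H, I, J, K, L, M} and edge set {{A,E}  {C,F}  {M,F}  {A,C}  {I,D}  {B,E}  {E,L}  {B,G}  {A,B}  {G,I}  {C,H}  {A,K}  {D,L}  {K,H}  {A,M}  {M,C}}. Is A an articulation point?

Yes

Deleting A raises the number of components from 2 to 3, so A is a cut vertex.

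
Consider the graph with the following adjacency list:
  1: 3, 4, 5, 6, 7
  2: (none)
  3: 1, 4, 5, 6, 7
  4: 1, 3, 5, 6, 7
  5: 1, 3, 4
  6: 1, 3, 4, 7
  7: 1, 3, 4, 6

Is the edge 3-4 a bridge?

After removing 3-4, the path 3-5-4 still connects them, so the edge is not a bridge.

No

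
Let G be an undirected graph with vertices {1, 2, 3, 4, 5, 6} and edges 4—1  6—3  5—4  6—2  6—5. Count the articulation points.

3

Removing 4 increases the component count from 1 to 2, so 4 is a cut vertex.
Removing 5 increases the component count from 1 to 2, so 5 is a cut vertex.
Removing 6 increases the component count from 1 to 3, so 6 is a cut vertex.
By contrast removing 3 leaves 1 component; it is not a cut vertex. No other vertex is a cut vertex either.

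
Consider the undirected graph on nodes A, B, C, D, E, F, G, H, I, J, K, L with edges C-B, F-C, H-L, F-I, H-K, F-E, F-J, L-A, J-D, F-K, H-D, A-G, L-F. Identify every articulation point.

Removing A increases the component count from 1 to 2, so A is a cut vertex.
Removing C increases the component count from 1 to 2, so C is a cut vertex.
Removing F increases the component count from 1 to 4, so F is a cut vertex.
Likewise L is a cut vertex.
By contrast removing J leaves 1 component; it is not a cut vertex. No other vertex is a cut vertex either.

A, C, F, L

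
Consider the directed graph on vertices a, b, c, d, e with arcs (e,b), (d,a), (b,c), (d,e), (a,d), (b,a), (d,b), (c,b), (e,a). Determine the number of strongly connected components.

{a, b, c, d, e} are all mutually reachable — one SCC of size 5.
That gives 1 strongly connected component.

1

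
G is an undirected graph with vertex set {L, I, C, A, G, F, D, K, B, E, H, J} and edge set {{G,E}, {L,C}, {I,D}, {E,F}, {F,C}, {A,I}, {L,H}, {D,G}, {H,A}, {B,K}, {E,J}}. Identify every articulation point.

E

Removing E increases the component count from 2 to 3, so E is a cut vertex.
By contrast removing H leaves 2 components; it is not a cut vertex. No other vertex is a cut vertex either.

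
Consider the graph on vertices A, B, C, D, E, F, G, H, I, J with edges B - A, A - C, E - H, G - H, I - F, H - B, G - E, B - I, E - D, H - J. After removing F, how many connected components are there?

With F gone, the remaining components are: {A, B, C, D, E, G, H, I, J}.
That is 1 component.

1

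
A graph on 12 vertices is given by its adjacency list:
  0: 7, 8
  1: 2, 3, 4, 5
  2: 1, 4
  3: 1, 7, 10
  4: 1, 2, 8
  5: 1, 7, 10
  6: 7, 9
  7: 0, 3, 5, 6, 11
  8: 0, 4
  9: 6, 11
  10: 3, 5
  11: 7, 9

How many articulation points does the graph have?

1

Removing 7 increases the component count from 1 to 2, so 7 is a cut vertex.
By contrast removing 3 leaves 1 component; it is not a cut vertex. No other vertex is a cut vertex either.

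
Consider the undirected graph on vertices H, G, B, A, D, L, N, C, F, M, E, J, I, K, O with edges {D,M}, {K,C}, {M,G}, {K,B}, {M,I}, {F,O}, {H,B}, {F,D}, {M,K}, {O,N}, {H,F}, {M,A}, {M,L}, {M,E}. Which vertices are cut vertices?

Removing F increases the component count from 2 to 3, so F is a cut vertex.
Removing K increases the component count from 2 to 3, so K is a cut vertex.
Removing M increases the component count from 2 to 7, so M is a cut vertex.
Likewise O is a cut vertex.
By contrast removing D leaves 2 components; it is not a cut vertex. No other vertex is a cut vertex either.

F, K, M, O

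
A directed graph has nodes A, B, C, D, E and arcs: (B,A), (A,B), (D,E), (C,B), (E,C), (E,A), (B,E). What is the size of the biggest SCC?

{A, B, C, E} are all mutually reachable — one SCC of size 4.
{D} is an SCC by itself.
The largest has 4 vertices.

4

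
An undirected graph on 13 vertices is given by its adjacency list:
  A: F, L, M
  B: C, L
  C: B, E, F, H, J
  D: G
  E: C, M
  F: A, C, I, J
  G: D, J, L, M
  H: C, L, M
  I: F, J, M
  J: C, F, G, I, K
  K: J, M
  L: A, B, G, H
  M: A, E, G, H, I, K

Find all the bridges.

D-G

The edges on the cycle A-M-H-C-B-L-A are not bridges since each lies on that cycle.
But removing D-G disconnects D from G — this is a bridge.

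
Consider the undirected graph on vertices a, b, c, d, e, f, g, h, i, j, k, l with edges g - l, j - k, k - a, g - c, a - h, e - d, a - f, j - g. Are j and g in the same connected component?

From j we can reach a, c, f, g, h, j, k, l, which includes g.

Yes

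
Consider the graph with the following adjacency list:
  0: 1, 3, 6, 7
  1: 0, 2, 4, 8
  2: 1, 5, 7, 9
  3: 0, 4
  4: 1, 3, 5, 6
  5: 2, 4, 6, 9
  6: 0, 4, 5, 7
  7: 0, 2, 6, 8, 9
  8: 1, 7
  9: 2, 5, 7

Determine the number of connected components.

1

Starting from 0 we can reach 0, 1, 2, 3, 4, 5, 6, 7, 8, 9. That is one component of size 10.
Total: 1 component.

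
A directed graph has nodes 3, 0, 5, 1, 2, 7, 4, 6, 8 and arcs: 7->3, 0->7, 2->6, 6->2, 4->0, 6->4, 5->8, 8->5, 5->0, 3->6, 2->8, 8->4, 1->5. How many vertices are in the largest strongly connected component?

8

{0, 2, 3, 4, 5, 6, 7, 8} are all mutually reachable — one SCC of size 8.
{1} is an SCC by itself.
The largest has 8 vertices.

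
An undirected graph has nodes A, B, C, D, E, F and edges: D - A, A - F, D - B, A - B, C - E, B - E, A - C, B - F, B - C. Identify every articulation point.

none

Removing F, for instance, still leaves 1 component. No single vertex removal increases the component count — the graph has no articulation points.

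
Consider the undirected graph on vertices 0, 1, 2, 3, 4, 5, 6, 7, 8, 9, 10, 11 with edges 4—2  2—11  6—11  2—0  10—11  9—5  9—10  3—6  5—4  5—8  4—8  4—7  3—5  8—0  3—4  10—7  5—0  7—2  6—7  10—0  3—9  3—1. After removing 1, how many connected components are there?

1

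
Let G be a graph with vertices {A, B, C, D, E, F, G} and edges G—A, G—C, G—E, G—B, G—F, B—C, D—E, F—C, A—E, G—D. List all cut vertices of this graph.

Removing G increases the component count from 1 to 2, so G is a cut vertex.
By contrast removing D leaves 1 component; it is not a cut vertex. No other vertex is a cut vertex either.

G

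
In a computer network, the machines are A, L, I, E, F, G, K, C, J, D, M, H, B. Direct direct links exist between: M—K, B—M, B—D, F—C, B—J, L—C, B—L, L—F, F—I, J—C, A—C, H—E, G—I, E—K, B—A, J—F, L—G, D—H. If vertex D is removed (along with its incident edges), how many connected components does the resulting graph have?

With D gone, the remaining components are: {A, B, C, E, F, G, H, I, J, K, L, M}.
That is 1 component.

1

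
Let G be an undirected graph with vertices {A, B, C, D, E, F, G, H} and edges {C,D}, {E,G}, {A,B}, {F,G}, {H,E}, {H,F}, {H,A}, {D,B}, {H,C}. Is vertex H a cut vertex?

Yes

Deleting H raises the number of components from 1 to 2, so H is a cut vertex.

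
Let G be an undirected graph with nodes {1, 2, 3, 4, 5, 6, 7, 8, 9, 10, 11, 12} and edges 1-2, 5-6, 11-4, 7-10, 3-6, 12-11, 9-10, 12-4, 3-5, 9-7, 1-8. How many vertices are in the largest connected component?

3

Starting from 4 we can reach 4, 11, 12. That is one component of size 3.
Starting from 1 we can reach 1, 2, 8. That is one component of size 3.
Starting from 3 we can reach 3, 5, 6. That is one component of size 3.
Starting from 7 we can reach 7, 9, 10. That is one component of size 3.
The largest has 3 vertices.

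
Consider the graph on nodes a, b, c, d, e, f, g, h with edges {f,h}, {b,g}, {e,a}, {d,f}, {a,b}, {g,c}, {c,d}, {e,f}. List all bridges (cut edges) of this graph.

The edges on the cycle e-a-b-g-c-d-f-e are not bridges since each lies on that cycle.
But removing f–h disconnects f from h — this is a bridge.

f-h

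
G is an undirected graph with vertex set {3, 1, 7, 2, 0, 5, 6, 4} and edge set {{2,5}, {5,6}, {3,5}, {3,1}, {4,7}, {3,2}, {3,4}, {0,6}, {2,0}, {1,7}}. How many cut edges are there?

The edges on the cycle 3-2-0-6-5-3 are not bridges since each lies on that cycle.
Every edge lies on some cycle, so there are no bridges.

0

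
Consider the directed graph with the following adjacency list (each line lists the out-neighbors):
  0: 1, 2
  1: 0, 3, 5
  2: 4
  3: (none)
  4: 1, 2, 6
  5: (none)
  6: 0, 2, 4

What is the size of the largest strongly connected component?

{0, 1, 2, 4, 6} are all mutually reachable — one SCC of size 5.
{5} is an SCC by itself.
{3} is an SCC by itself.
The largest has 5 vertices.

5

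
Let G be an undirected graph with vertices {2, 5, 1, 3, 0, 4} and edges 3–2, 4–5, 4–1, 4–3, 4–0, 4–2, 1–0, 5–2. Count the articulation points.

1

Removing 4 increases the component count from 1 to 2, so 4 is a cut vertex.
By contrast removing 2 leaves 1 component; it is not a cut vertex. No other vertex is a cut vertex either.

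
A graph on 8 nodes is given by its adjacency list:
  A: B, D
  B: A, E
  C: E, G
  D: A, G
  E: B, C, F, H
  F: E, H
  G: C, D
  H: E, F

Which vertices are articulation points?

Removing E increases the component count from 1 to 2, so E is a cut vertex.
By contrast removing C leaves 1 component; it is not a cut vertex. No other vertex is a cut vertex either.

E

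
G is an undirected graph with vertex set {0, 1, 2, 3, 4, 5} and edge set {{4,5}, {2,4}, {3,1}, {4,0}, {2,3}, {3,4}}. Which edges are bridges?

0-4, 1-3, 4-5

The edges on the cycle 2-3-4-2 are not bridges since each lies on that cycle.
But removing 4 - 0 disconnects 4 from 0; removing 3 - 1 disconnects 3 from 1; removing 4 - 5 disconnects 4 from 5 — these are bridges.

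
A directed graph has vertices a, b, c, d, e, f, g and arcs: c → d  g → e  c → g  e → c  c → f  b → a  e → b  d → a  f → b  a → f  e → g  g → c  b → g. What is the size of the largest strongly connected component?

7

{a, b, c, d, e, f, g} are all mutually reachable — one SCC of size 7.
The largest has 7 vertices.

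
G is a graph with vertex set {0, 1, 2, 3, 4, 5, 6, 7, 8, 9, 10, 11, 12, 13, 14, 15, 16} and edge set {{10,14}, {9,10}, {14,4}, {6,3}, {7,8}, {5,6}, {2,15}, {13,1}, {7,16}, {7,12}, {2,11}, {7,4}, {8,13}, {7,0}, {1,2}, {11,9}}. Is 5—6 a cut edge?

Removing 5—6 leaves no path between 5 and 6: the component count goes from 2 to 3. So it is a bridge.

Yes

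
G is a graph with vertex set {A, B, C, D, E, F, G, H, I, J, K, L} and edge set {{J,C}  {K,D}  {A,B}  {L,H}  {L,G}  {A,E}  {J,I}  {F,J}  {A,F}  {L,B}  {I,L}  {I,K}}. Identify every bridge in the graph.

A-E, C-J, D-K, G-L, H-L, I-K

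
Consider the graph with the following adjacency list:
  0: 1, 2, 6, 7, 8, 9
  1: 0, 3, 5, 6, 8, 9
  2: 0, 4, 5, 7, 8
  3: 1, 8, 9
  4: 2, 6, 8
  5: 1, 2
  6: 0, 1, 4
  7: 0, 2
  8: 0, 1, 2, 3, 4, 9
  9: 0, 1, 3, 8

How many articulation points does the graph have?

Removing 7, for instance, still leaves 1 component. No single vertex removal increases the component count — the graph has no articulation points.

0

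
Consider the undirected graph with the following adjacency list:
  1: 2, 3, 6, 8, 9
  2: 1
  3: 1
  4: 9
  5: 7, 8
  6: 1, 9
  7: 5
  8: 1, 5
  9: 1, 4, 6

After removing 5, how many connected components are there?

With 5 gone, the remaining components are: {7}; {1, 2, 3, 4, 6, 8, 9}.
That is 2 components.

2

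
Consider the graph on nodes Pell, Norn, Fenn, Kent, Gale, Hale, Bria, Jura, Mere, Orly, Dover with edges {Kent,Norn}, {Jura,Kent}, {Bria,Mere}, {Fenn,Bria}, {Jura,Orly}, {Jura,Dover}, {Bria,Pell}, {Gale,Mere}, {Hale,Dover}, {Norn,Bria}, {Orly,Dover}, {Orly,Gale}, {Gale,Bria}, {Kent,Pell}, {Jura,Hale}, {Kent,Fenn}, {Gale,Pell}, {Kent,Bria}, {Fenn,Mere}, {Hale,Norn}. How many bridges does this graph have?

0

The edges on the cycle Jura-Kent-Fenn-Bria-Gale-Orly-Jura are not bridges since each lies on that cycle.
Every edge lies on some cycle, so there are no bridges.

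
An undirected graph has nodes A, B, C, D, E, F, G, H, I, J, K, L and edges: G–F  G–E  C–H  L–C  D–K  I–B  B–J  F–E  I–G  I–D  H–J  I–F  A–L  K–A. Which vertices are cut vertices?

Removing I increases the component count from 1 to 2, so I is a cut vertex.
By contrast removing J leaves 1 component; it is not a cut vertex. No other vertex is a cut vertex either.

I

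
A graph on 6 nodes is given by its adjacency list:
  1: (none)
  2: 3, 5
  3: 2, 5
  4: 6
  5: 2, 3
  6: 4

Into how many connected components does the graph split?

1 is isolated — a component by itself.
Starting from 4 we can reach 4, 6. That is one component of size 2.
Starting from 2 we can reach 2, 3, 5. That is one component of size 3.
Total: 3 components.

3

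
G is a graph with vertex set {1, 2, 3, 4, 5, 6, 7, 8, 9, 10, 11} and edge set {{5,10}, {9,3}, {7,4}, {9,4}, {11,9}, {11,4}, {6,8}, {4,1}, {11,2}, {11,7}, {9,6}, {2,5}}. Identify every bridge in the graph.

The edges on the cycle 11-9-4-7-11 are not bridges since each lies on that cycle.
But removing 11—2 disconnects 11 from 2; removing 4—1 disconnects 4 from 1; removing 3—9 disconnects 3 from 9; removing 6—8 disconnects 6 from 8 — these are bridges.
In total 7 edges are bridges.

1-4, 10-5, 11-2, 2-5, 3-9, 6-8, 6-9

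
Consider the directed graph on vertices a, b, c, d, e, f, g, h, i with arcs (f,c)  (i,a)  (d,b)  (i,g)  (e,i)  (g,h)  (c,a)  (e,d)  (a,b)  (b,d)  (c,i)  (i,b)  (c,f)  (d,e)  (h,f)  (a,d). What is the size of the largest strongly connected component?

{a, b, c, d, e, f, g, h, i} are all mutually reachable — one SCC of size 9.
The largest has 9 vertices.

9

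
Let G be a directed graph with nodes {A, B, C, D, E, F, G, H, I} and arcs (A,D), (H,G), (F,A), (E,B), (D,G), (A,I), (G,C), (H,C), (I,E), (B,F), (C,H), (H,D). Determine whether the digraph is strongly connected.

No

There is no directed path from G to F, so the graph is not strongly connected.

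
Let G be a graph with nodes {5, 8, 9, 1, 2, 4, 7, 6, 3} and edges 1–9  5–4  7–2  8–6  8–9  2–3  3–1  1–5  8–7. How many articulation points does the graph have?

3

Removing 1 increases the component count from 1 to 2, so 1 is a cut vertex.
Removing 5 increases the component count from 1 to 2, so 5 is a cut vertex.
Removing 8 increases the component count from 1 to 2, so 8 is a cut vertex.
By contrast removing 7 leaves 1 component; it is not a cut vertex. No other vertex is a cut vertex either.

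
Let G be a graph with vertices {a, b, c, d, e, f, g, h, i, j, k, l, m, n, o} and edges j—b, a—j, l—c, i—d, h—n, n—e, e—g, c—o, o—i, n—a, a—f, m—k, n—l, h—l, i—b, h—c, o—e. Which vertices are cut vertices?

Removing a increases the component count from 2 to 3, so a is a cut vertex.
Removing e increases the component count from 2 to 3, so e is a cut vertex.
Removing i increases the component count from 2 to 3, so i is a cut vertex.
By contrast removing c leaves 2 components; it is not a cut vertex. No other vertex is a cut vertex either.

a, e, i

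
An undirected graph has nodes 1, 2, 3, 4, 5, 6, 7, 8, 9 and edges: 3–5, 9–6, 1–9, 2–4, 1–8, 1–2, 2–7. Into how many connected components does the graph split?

2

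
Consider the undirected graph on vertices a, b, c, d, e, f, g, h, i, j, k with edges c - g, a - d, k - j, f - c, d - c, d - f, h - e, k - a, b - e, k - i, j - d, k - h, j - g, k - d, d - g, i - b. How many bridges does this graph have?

The edges on the cycle k-a-d-k are not bridges since each lies on that cycle.
Every edge lies on some cycle, so there are no bridges.

0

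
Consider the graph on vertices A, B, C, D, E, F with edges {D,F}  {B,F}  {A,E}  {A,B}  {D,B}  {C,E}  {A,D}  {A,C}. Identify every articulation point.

A

Removing A increases the component count from 1 to 2, so A is a cut vertex.
By contrast removing C leaves 1 component; it is not a cut vertex. No other vertex is a cut vertex either.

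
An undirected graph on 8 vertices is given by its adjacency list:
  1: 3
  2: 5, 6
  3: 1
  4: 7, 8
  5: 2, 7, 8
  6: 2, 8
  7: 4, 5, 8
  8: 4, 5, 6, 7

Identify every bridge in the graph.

The edges on the cycle 6-2-5-7-8-6 are not bridges since each lies on that cycle.
But removing 1-3 disconnects 1 from 3 — this is a bridge.

1-3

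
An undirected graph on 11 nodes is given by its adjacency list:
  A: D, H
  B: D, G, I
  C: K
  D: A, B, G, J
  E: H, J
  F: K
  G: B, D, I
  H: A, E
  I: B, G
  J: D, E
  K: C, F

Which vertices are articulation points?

Removing D increases the component count from 2 to 3, so D is a cut vertex.
Removing K increases the component count from 2 to 3, so K is a cut vertex.
By contrast removing F leaves 2 components; it is not a cut vertex. No other vertex is a cut vertex either.

D, K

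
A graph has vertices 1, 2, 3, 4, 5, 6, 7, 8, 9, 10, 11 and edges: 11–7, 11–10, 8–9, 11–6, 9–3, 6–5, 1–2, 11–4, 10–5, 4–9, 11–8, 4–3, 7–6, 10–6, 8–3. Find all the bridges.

1-2

The edges on the cycle 11-7-6-11 are not bridges since each lies on that cycle.
But removing 1–2 disconnects 1 from 2 — this is a bridge.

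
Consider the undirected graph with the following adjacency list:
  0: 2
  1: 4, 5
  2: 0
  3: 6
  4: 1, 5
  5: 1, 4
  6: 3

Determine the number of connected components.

3

Starting from 3 we can reach 3, 6. That is one component of size 2.
Starting from 0 we can reach 0, 2. That is one component of size 2.
Starting from 1 we can reach 1, 4, 5. That is one component of size 3.
Total: 3 components.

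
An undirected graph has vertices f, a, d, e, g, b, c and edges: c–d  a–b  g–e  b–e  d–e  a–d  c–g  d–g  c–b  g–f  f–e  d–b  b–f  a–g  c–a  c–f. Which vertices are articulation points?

Removing e, for instance, still leaves 1 component. No single vertex removal increases the component count — the graph has no articulation points.

none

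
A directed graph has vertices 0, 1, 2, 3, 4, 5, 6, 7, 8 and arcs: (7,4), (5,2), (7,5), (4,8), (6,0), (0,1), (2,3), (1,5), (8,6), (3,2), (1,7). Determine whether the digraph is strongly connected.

No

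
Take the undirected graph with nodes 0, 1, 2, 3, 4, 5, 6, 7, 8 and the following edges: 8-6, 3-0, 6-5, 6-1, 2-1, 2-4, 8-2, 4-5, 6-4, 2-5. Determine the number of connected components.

3

7 is isolated — a component by itself.
Starting from 0 we can reach 0, 3. That is one component of size 2.
Starting from 1 we can reach 1, 2, 4, 5, 6, 8. That is one component of size 6.
Total: 3 components.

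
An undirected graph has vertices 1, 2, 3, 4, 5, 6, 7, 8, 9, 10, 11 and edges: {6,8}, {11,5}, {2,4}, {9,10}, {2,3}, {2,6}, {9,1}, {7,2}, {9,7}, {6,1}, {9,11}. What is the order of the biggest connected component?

11

Starting from 1 we can reach 1, 2, 3, 4, 5, 6, 7, 8, 9, 10, 11. That is one component of size 11.
The largest has 11 vertices.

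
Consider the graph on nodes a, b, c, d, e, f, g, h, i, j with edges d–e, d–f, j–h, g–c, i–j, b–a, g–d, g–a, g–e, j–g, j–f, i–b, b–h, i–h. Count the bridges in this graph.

1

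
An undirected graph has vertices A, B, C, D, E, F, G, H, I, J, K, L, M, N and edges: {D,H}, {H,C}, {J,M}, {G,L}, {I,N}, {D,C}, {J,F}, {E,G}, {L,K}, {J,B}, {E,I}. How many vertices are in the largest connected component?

6

A is isolated — a component by itself.
Starting from C we can reach C, D, H. That is one component of size 3.
Starting from B we can reach B, F, J, M. That is one component of size 4.
Starting from E we can reach E, G, I, K, L, N. That is one component of size 6.
The largest has 6 vertices.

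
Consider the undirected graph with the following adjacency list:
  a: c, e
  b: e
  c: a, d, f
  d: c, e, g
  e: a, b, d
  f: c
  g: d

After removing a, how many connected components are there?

With a gone, the remaining components are: {b, c, d, e, f, g}.
That is 1 component.

1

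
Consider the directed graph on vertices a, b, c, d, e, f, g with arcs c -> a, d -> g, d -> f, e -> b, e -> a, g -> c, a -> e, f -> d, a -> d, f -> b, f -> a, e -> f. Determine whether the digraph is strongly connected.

No

There is no directed path from b to a, so the graph is not strongly connected.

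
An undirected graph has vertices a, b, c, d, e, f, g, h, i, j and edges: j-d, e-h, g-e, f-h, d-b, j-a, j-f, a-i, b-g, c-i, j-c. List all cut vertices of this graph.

j

Removing j increases the component count from 1 to 2, so j is a cut vertex.
By contrast removing h leaves 1 component; it is not a cut vertex. No other vertex is a cut vertex either.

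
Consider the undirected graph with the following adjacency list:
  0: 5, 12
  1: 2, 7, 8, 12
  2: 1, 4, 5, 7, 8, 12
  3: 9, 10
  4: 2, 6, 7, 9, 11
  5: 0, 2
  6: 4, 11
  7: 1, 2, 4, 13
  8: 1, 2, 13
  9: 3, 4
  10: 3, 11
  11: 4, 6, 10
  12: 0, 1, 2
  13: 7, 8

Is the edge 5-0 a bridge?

No

After removing 5-0, the path 5-2-12-0 still connects them, so the edge is not a bridge.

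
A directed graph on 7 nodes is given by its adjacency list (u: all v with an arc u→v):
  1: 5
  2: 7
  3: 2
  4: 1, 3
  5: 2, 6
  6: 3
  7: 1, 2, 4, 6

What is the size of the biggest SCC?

{1, 2, 3, 4, 5, 6, 7} are all mutually reachable — one SCC of size 7.
The largest has 7 vertices.

7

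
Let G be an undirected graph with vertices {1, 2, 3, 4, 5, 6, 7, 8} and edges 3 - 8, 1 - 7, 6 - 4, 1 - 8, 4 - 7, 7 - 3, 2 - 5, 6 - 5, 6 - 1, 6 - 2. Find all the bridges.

The edges on the cycle 6-2-5-6 are not bridges since each lies on that cycle.
Every edge lies on some cycle, so there are no bridges.

none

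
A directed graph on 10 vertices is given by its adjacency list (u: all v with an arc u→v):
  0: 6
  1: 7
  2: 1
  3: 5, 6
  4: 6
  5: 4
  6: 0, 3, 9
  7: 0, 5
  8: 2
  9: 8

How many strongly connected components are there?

{0, 1, 2, 3, 4, 5, 6, 7, 8, 9} are all mutually reachable — one SCC of size 10.
That gives 1 strongly connected component.

1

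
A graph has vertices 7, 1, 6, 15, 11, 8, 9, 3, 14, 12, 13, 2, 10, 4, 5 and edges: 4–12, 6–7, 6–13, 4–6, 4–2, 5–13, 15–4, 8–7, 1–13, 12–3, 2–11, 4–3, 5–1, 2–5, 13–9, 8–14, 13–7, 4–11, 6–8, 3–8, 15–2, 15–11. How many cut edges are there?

The edges on the cycle 4-6-7-13-1-5-2-4 are not bridges since each lies on that cycle.
But removing 13–9 disconnects 13 from 9; removing 14–8 disconnects 14 from 8 — these are bridges.
That makes 2 bridges.

2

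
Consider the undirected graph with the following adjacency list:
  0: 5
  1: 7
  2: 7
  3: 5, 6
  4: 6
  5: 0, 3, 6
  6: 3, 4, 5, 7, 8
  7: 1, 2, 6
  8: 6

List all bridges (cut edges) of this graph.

0-5, 1-7, 2-7, 4-6, 6-7, 6-8

The edges on the cycle 5-6-3-5 are not bridges since each lies on that cycle.
But removing 6-8 disconnects 6 from 8; removing 6-4 disconnects 6 from 4; removing 2-7 disconnects 2 from 7; removing 7-1 disconnects 7 from 1 — these are bridges.
In total 6 edges are bridges.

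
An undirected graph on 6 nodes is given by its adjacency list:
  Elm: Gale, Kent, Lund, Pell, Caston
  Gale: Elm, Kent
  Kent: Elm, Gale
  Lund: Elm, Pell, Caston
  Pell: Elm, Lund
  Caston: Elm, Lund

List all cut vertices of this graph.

Removing Elm increases the component count from 1 to 2, so Elm is a cut vertex.
By contrast removing Caston leaves 1 component; it is not a cut vertex. No other vertex is a cut vertex either.

Elm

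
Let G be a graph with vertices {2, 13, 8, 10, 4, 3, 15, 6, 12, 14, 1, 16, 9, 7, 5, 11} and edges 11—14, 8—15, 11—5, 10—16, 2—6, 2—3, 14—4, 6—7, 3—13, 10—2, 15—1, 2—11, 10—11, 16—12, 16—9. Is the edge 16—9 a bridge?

Removing 16—9 leaves no path between 16 and 9: the component count goes from 2 to 3. So it is a bridge.

Yes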